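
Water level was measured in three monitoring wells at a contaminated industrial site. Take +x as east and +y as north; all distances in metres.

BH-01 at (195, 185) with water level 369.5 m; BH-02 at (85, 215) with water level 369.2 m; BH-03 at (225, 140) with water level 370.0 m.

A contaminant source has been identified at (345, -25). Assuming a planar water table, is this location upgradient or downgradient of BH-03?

upgradient

Taking BH-01 as reference: BH-02−BH-01 = (-110, 30, -0.3); BH-03−BH-01 = (30, -45, +0.5).
Solve a·Δx + b·Δy = Δh: det = (-110)·(-45) − 30·30 = 4050.
∂h/∂x = [(-0.3)·(-45) − (+0.5)·30] / 4050 = -0.0003704
∂h/∂y = [(-110)·(+0.5) − 30·(-0.3)] / 4050 = -0.01136
Head at (345, -25) = 369.5 + (-0.0003704)·(150) + (-0.01136)·(-210) = 371.83 m.
That is higher than the 370.0 m at BH-03, so the point is upgradient.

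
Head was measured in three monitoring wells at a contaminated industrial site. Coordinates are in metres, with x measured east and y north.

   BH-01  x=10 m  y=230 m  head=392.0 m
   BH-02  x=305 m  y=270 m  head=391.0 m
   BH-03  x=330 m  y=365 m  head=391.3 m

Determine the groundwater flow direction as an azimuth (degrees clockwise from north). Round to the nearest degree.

Taking BH-01 as reference: BH-02−BH-01 = (295, 40, -1.0); BH-03−BH-01 = (320, 135, -0.7).
Determinant of the coordinate differences = 295·135 − 320·40 = 27025.
∂h/∂x = [(-1.0)·135 − (-0.7)·40] / 27025 = -0.003959
∂h/∂y = [295·(-0.7) − 320·(-1.0)] / 27025 = +0.004200
Flow direction (−∇h) has components (+0.003959 E, -0.004200 N).
Azimuth = atan2(E, N) = atan2(+0.003959, -0.004200) = 136.7° ≈ 137°.

137°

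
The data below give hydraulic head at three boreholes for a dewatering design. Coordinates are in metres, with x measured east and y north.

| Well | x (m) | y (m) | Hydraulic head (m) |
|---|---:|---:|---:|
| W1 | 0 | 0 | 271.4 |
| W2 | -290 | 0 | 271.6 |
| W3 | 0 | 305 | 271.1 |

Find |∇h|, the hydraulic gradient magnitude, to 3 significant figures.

0.00120

∂h/∂x = (271.6 − 271.4) / (-290 − 0) = -0.0006897
∂h/∂y = (271.1 − 271.4) / (305 − 0) = -0.0009836
|∇h| = √(-0.0006897² + -0.0009836²) = 0.001201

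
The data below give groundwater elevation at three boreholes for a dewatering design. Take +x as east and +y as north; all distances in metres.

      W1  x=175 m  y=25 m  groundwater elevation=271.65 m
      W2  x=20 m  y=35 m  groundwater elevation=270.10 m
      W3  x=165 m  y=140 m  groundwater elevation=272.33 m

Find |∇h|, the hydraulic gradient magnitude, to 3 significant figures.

0.0125

Three-point gradient (reference W1): Δ to W2 = (-155, 10, -1.55), Δ to W3 = (-10, 115, +0.68).
∂h/∂x = +0.01044, ∂h/∂y = +0.006821 (det = -17725).
|∇h| = √(0.01044² + 0.006821²) = 0.01247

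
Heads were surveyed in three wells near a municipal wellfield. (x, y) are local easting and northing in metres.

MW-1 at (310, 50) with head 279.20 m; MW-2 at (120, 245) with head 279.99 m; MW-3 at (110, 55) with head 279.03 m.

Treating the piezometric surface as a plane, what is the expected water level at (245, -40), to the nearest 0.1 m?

Differences from MW-1: to MW-2 (Δx, Δy, Δh) = (-190, 195, +0.79); to MW-3 = (-200, 5, -0.17).
Solve a·Δx + b·Δy = Δh: det = (-190)·5 − (-200)·195 = 38050.
∂h/∂x = [(+0.79)·5 − (-0.17)·195] / 38050 = +0.0009750
∂h/∂y = [(-190)·(-0.17) − (-200)·(+0.79)] / 38050 = +0.005001
h(245, -40) = 279.20 + (+0.0009750)·(-65) + (+0.005001)·(-90) = 279.20 -0.063 -0.450 = 278.687 m.

278.7 m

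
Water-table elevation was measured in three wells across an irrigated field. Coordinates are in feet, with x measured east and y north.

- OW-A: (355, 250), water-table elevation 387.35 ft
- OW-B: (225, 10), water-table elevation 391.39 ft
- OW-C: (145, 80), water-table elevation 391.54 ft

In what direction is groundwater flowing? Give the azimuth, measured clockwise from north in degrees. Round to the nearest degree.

046°

With h = a·x + b·y + c and OW-A as origin, the differences give:
  (-130)·a + (-240)·b = +4.04
  (-210)·a + (-170)·b = +4.19
Eliminate b (×(-170) and ×(-240), subtract): -28300·a = 318.800 → a = ∂h/∂x = -0.01127
Back-substitute: b = ∂h/∂y = -0.01073.
Flow direction (−∇h) has components (+0.01127 E, +0.01073 N).
Azimuth = atan2(E, N) = atan2(+0.01127, +0.01073) = 46.4° ≈ 046°.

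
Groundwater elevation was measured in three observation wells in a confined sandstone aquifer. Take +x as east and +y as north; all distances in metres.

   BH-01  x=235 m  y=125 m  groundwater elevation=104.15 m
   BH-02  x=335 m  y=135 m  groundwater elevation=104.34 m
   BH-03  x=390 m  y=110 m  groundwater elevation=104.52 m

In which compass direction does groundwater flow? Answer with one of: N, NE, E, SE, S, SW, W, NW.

NW

Taking BH-01 as reference: BH-02−BH-01 = (100, 10, +0.19); BH-03−BH-01 = (155, -15, +0.37).
Determinant of the coordinate differences = 100·(-15) − 155·10 = -3050.
∂h/∂x = [(+0.19)·(-15) − (+0.37)·10] / -3050 = +0.002148
∂h/∂y = [100·(+0.37) − 155·(+0.19)] / -3050 = -0.002475
Flow = −∇h = (-0.002148 east, +0.002475 north), which points northwest.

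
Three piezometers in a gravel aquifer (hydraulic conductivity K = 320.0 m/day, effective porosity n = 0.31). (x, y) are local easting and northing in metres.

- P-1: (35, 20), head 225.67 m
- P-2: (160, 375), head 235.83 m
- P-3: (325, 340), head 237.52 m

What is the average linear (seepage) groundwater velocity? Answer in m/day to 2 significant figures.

29 m/day

Three-point gradient (reference P-1): Δ to P-2 = (125, 355, +10.16), Δ to P-3 = (290, 320, +11.85).
∂h/∂x = +0.01518, ∂h/∂y = +0.02327 (det = -62950).
|∇h| = √(0.01518² + 0.02327²) = 0.02778
Seepage velocity v = K·i/n = 320.0 × 0.02778 / 0.31 = 28.68 m/day.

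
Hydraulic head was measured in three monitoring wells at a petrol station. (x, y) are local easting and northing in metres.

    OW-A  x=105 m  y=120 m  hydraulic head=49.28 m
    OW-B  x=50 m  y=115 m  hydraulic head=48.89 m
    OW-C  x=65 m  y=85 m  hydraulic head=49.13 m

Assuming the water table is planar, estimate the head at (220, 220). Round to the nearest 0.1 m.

Three-point gradient (reference OW-A): Δ to OW-B = (-55, -5, -0.39), Δ to OW-C = (-40, -35, -0.15).
∂h/∂x = +0.007478, ∂h/∂y = -0.004261 (det = 1725).
h(220, 220) = 49.28 + (+0.007478)·(115) + (-0.004261)·(100) = 49.28 +0.860 -0.426 = 49.714 m.

49.7 m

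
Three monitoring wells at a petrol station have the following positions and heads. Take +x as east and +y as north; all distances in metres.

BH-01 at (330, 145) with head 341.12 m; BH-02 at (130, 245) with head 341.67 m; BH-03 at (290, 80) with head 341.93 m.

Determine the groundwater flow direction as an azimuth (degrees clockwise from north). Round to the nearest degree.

040°

Three-point gradient (reference BH-01): Δ to BH-02 = (-200, 100, +0.55), Δ to BH-03 = (-40, -65, +0.81).
∂h/∂x = -0.006868, ∂h/∂y = -0.008235 (det = 17000).
Flow direction (−∇h) has components (+0.006868 E, +0.008235 N).
Azimuth = atan2(E, N) = atan2(+0.006868, +0.008235) = 39.8° ≈ 040°.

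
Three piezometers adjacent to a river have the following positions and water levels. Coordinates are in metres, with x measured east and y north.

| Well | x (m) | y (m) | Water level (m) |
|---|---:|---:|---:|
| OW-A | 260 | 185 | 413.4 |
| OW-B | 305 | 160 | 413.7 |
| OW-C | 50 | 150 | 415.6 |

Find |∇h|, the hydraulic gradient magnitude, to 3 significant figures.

Taking OW-A as reference: OW-B−OW-A = (45, -25, +0.3); OW-C−OW-A = (-210, -35, +2.2).
Determinant of the coordinate differences = 45·(-35) − (-210)·(-25) = -6825.
∂h/∂x = [(+0.3)·(-35) − (+2.2)·(-25)] / -6825 = -0.006520
∂h/∂y = [45·(+2.2) − (-210)·(+0.3)] / -6825 = -0.02374
|∇h| = √(-0.006520² + -0.02374²) = 0.02462

0.0246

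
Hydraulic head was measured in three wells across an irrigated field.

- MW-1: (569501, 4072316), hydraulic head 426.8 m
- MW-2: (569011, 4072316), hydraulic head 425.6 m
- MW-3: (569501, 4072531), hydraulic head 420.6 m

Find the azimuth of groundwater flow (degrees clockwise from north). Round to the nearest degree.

∂h/∂x = (425.6 − 426.8) / (569011 − 569501) = +0.002449
∂h/∂y = (420.6 − 426.8) / (4072531 − 4072316) = -0.02884
Flow direction (−∇h) has components (-0.002449 E, +0.02884 N).
Azimuth = atan2(E, N) = atan2(-0.002449, +0.02884) = 355.1° ≈ 355°.

355°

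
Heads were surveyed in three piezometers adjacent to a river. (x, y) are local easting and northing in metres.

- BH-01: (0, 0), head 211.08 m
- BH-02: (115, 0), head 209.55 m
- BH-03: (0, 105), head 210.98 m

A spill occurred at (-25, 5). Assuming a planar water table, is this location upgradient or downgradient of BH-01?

upgradient

∂h/∂x = (209.55 − 211.08) / (115 − 0) = -0.01330
∂h/∂y = (210.98 − 211.08) / (105 − 0) = -0.0009524
Head at (-25, 5) = 211.08 + (-0.01330)·(-25) + (-0.0009524)·(5) = 211.41 m.
That is higher than the 211.08 m at BH-01, so the point is upgradient.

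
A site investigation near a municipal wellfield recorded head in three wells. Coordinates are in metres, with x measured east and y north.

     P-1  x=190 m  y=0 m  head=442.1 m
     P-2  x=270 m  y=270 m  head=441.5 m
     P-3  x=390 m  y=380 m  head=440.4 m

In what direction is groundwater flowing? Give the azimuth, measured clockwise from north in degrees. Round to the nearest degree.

Differences from P-1: to P-2 (Δx, Δy, Δh) = (80, 270, -0.6); to P-3 = (200, 380, -1.7).
Solve a·Δx + b·Δy = Δh: det = 80·380 − 200·270 = -23600.
∂h/∂x = [(-0.6)·380 − (-1.7)·270] / -23600 = -0.009788
∂h/∂y = [80·(-1.7) − 200·(-0.6)] / -23600 = +0.0006780
Flow direction (−∇h) has components (+0.009788 E, -0.0006780 N).
Azimuth = atan2(E, N) = atan2(+0.009788, -0.0006780) = 94.0° ≈ 094°.

094°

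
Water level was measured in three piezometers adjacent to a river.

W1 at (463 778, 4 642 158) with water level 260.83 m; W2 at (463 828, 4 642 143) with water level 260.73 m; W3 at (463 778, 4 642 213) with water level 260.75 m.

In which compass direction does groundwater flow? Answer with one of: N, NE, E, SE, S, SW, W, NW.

NE

With h = a·x + b·y + c and W1 as origin, the differences give:
  50·a + (-15)·b = -0.10
  0·a + 55·b = -0.08
Eliminate b (×55 and ×(-15), subtract): 2750·a = -6.700 → a = ∂h/∂x = -0.002436
Back-substitute: b = ∂h/∂y = -0.001455.
Flow = −∇h = (+0.002436 east, +0.001455 north), which points northeast.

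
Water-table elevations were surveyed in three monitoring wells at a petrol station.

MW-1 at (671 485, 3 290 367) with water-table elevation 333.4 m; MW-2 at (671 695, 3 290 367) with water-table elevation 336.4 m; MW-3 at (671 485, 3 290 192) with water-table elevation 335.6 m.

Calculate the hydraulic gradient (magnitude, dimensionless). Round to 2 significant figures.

∂h/∂x = (336.4 − 333.4) / (671695 − 671485) = +0.01429
∂h/∂y = (335.6 − 333.4) / (3290192 − 3290367) = -0.01257
|∇h| = √(0.01429² + -0.01257²) = 0.01903

0.019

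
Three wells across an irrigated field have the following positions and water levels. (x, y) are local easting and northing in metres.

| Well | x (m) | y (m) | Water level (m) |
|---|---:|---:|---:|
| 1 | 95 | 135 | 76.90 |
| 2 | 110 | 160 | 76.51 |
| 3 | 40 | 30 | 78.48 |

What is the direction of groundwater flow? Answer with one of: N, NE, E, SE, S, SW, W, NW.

With h = a·x + b·y + c and 1 as origin, the differences give:
  15·a + 25·b = -0.39
  (-55)·a + (-105)·b = +1.58
Eliminate b (×(-105) and ×25, subtract): -200·a = 1.450 → a = ∂h/∂x = -0.007250
Back-substitute: b = ∂h/∂y = -0.01125.
Flow = −∇h = (+0.007250 east, +0.01125 north), which points northeast.

NE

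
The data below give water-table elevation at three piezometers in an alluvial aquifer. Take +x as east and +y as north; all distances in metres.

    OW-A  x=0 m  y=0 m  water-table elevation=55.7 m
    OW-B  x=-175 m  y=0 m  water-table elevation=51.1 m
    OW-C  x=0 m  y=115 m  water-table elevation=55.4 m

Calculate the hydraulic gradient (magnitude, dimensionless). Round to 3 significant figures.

0.0264

∂h/∂x = (51.1 − 55.7) / (-175 − 0) = +0.02629
∂h/∂y = (55.4 − 55.7) / (115 − 0) = -0.002609
|∇h| = √(0.02629² + -0.002609²) = 0.02642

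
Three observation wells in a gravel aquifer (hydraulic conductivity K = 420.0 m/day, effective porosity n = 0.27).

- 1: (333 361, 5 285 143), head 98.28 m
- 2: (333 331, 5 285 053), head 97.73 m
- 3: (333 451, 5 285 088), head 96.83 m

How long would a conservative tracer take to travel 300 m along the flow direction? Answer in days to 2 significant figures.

14 days

Differences from 1: to 2 (Δx, Δy, Δh) = (-30, -90, -0.55); to 3 = (90, -55, -1.45).
Solve a·Δx + b·Δy = Δh: det = (-30)·(-55) − 90·(-90) = 9750.
∂h/∂x = [(-0.55)·(-55) − (-1.45)·(-90)] / 9750 = -0.01028
∂h/∂y = [(-30)·(-1.45) − 90·(-0.55)] / 9750 = +0.009538
|∇h| = √(-0.01028² + 0.009538²) = 0.01402
Seepage velocity v = K·i/n = 420.0 × 0.01402 / 0.27 = 21.81 m/day.
t = 300 / 21.81 = 13.76 days.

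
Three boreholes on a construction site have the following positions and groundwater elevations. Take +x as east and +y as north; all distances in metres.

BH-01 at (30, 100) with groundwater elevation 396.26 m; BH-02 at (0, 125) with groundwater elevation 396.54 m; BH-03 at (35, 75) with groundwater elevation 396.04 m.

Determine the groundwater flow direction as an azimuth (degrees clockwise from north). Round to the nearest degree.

164°

Differences from BH-01: to BH-02 (Δx, Δy, Δh) = (-30, 25, +0.28); to BH-03 = (5, -25, -0.22).
Solve a·Δx + b·Δy = Δh: det = (-30)·(-25) − 5·25 = 625.
∂h/∂x = [(+0.28)·(-25) − (-0.22)·25] / 625 = -0.002400
∂h/∂y = [(-30)·(-0.22) − 5·(+0.28)] / 625 = +0.008320
Flow direction (−∇h) has components (+0.002400 E, -0.008320 N).
Azimuth = atan2(E, N) = atan2(+0.002400, -0.008320) = 163.9° ≈ 164°.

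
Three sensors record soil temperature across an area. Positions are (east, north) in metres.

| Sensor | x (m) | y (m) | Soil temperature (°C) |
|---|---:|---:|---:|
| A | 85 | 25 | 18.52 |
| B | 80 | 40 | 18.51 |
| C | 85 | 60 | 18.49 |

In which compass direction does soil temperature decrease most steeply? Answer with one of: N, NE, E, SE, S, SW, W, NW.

Three-point gradient (reference A): Δ to B = (-5, 15, -0.01), Δ to C = (0, 35, -0.03).
∂T/∂x = -0.0005714, ∂T/∂y = -0.0008571 (det = -175).
Steepest decrease is along −∇f = (+0.0005714 E, +0.0008571 N) → northeast.

NE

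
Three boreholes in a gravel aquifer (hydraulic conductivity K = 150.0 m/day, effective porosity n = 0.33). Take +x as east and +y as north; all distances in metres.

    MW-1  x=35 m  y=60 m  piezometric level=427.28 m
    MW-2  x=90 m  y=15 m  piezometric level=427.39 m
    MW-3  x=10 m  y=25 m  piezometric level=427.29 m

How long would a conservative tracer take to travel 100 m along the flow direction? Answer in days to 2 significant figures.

Three-point gradient (reference MW-1): Δ to MW-2 = (55, -45, +0.11), Δ to MW-3 = (-25, -35, +0.01).
∂h/∂x = +0.001115, ∂h/∂y = -0.001082 (det = -3050).
|∇h| = √(0.001115² + -0.001082²) = 0.001554
Seepage velocity v = K·i/n = 150.0 × 0.001554 / 0.33 = 0.7064 m/day.
t = 100 / 0.7064 = 141.6 days.

140 days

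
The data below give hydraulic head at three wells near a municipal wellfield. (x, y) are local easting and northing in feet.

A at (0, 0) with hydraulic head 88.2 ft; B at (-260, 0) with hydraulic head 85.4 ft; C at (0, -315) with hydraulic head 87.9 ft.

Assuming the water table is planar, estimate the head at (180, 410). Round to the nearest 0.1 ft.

90.5 ft

∂h/∂x = (85.4 − 88.2) / (-260 − 0) = +0.01077
∂h/∂y = (87.9 − 88.2) / (-315 − 0) = +0.0009524
h(180, 410) = 88.2 + (+0.01077)·(180) + (+0.0009524)·(410) = 88.2 +1.938 +0.390 = 90.529 ft.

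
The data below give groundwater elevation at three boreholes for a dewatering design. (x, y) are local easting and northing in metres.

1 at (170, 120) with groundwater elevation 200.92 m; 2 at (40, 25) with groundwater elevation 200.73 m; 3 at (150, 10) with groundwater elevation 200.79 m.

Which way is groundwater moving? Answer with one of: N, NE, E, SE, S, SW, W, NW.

Differences from 1: to 2 (Δx, Δy, Δh) = (-130, -95, -0.19); to 3 = (-20, -110, -0.13).
Solve a·Δx + b·Δy = Δh: det = (-130)·(-110) − (-20)·(-95) = 12400.
∂h/∂x = [(-0.19)·(-110) − (-0.13)·(-95)] / 12400 = +0.0006895
∂h/∂y = [(-130)·(-0.13) − (-20)·(-0.19)] / 12400 = +0.001056
Flow = −∇h = (-0.0006895 east, -0.001056 north), which points southwest.

SW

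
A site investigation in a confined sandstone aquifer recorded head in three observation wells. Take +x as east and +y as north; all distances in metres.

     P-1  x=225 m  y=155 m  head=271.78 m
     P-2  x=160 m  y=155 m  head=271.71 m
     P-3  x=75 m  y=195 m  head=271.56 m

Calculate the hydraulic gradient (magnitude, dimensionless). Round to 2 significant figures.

0.0018

Taking P-1 as reference: P-2−P-1 = (-65, 0, -0.07); P-3−P-1 = (-150, 40, -0.22).
Determinant of the coordinate differences = (-65)·40 − (-150)·0 = -2600.
∂h/∂x = [(-0.07)·40 − (-0.22)·0] / -2600 = +0.001077
∂h/∂y = [(-65)·(-0.22) − (-150)·(-0.07)] / -2600 = -0.001462
|∇h| = √(0.001077² + -0.001462²) = 0.001816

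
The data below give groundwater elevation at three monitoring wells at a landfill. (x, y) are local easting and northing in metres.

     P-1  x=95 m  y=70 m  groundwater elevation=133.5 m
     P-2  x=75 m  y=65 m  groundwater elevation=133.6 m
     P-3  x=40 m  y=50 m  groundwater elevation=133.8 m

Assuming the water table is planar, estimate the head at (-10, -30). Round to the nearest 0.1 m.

Taking P-1 as reference: P-2−P-1 = (-20, -5, +0.1); P-3−P-1 = (-55, -20, +0.3).
Determinant of the coordinate differences = (-20)·(-20) − (-55)·(-5) = 125.
∂h/∂x = [(+0.1)·(-20) − (+0.3)·(-5)] / 125 = -0.004000
∂h/∂y = [(-20)·(+0.3) − (-55)·(+0.1)] / 125 = -0.004000
h(-10, -30) = 133.5 + (-0.004000)·(-105) + (-0.004000)·(-100) = 133.5 +0.420 +0.400 = 134.320 m.

134.3 m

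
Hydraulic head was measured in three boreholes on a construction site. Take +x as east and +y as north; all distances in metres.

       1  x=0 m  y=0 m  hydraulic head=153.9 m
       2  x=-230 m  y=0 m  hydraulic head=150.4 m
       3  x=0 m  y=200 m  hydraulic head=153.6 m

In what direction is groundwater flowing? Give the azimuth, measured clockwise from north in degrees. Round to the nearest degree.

276°

∂h/∂x = (150.4 − 153.9) / (-230 − 0) = +0.01522
∂h/∂y = (153.6 − 153.9) / (200 − 0) = -0.001500
Flow direction (−∇h) has components (-0.01522 E, +0.001500 N).
Azimuth = atan2(E, N) = atan2(-0.01522, +0.001500) = 275.6° ≈ 276°.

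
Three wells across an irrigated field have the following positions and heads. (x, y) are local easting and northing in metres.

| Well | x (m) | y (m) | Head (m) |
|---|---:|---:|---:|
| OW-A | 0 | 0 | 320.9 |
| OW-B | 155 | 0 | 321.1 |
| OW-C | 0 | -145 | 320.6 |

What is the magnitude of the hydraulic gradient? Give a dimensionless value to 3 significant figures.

∂h/∂x = (321.1 − 320.9) / (155 − 0) = +0.001290
∂h/∂y = (320.6 − 320.9) / (-145 − 0) = +0.002069
|∇h| = √(0.001290² + 0.002069²) = 0.002438

0.00244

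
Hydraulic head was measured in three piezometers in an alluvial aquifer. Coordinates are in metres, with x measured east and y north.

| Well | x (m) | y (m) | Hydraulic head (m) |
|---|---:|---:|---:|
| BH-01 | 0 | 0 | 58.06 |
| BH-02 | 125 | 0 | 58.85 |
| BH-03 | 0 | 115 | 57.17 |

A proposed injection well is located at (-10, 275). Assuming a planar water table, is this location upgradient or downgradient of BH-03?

∂h/∂x = (58.85 − 58.06) / (125 − 0) = +0.006320
∂h/∂y = (57.17 − 58.06) / (115 − 0) = -0.007739
Head at (-10, 275) = 58.06 + (+0.006320)·(-10) + (-0.007739)·(275) = 55.87 m.
That is lower than the 57.17 m at BH-03, so the point is downgradient.

downgradient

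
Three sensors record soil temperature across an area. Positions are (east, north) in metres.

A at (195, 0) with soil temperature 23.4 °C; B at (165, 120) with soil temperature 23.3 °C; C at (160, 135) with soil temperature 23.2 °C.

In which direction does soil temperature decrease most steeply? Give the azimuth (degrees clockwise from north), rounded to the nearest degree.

257°

Taking A as reference: B−A = (-30, 120, -0.1); C−A = (-35, 135, -0.2).
Solve a·Δx + b·Δy = ΔT: det = (-30)·135 − (-35)·120 = 150.
∂T/∂x = [(-0.1)·135 − (-0.2)·120] / 150 = +0.07000
∂T/∂y = [(-30)·(-0.2) − (-35)·(-0.1)] / 150 = +0.01667
Steepest decrease is along −∇f: components (-0.07000 E, -0.01667 N).
Azimuth = atan2(-0.07000, -0.01667) = 256.6° ≈ 257°.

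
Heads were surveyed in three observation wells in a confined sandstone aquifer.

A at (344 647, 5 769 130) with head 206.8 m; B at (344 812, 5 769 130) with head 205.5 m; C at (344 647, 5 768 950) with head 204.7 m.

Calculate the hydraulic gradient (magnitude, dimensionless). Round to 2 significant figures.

∂h/∂x = (205.5 − 206.8) / (344812 − 344647) = -0.007879
∂h/∂y = (204.7 − 206.8) / (5768950 − 5769130) = +0.01167
|∇h| = √(-0.007879² + 0.01167²) = 0.01408

0.014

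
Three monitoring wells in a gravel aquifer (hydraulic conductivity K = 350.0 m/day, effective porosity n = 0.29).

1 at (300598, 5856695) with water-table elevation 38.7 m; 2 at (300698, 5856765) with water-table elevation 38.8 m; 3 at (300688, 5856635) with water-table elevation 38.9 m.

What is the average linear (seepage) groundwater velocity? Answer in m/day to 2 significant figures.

2.2 m/day

With h = a·x + b·y + c and 1 as origin, the differences give:
  100·a + 70·b = +0.1
  90·a + (-60)·b = +0.2
Eliminate b (×(-60) and ×70, subtract): -12300·a = -20.00 → a = ∂h/∂x = +0.001626
Back-substitute: b = ∂h/∂y = -0.0008943.
|∇h| = √(0.001626² + -0.0008943²) = 0.001856
Seepage velocity v = K·i/n = 350.0 × 0.001856 / 0.29 = 2.24 m/day.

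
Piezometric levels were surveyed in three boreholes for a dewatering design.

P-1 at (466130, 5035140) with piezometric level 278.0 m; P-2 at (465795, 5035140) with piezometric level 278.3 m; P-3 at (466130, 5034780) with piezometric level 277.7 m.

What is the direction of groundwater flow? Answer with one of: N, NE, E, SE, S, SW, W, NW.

SE

∂h/∂x = (278.3 − 278.0) / (465795 − 466130) = -0.0008955
∂h/∂y = (277.7 − 278.0) / (5034780 − 5035140) = +0.0008333
Flow = −∇h = (+0.0008955 east, -0.0008333 north), which points southeast.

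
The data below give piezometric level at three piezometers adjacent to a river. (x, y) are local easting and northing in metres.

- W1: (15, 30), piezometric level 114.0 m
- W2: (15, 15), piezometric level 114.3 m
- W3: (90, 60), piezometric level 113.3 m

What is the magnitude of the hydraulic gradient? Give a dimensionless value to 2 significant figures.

Three-point gradient (reference W1): Δ to W2 = (0, -15, +0.3), Δ to W3 = (75, 30, -0.7).
∂h/∂x = -0.001333, ∂h/∂y = -0.02000 (det = 1125).
|∇h| = √(-0.001333² + -0.02000²) = 0.02004

0.020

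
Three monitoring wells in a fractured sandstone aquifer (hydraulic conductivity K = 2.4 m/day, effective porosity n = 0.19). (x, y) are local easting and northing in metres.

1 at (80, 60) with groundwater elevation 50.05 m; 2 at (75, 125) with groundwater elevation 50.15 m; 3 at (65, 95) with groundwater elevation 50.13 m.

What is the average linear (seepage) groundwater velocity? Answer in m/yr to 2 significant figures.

12 m/yr

With h = a·x + b·y + c and 1 as origin, the differences give:
  (-5)·a + 65·b = +0.10
  (-15)·a + 35·b = +0.08
Eliminate b (×35 and ×65, subtract): 800·a = -1.700 → a = ∂h/∂x = -0.002125
Back-substitute: b = ∂h/∂y = +0.001375.
|∇h| = √(-0.002125² + 0.001375²) = 0.002531
Seepage velocity v = K·i/n = 2.4 × 0.002531 / 0.19 = 0.03197 m/day = 11.68 m/yr.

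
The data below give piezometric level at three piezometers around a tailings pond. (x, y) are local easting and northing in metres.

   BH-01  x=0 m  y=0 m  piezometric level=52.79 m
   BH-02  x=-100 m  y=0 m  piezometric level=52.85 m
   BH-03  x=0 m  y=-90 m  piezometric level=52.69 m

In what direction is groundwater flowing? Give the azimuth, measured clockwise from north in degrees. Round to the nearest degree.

∂h/∂x = (52.85 − 52.79) / (-100 − 0) = -0.0006000
∂h/∂y = (52.69 − 52.79) / (-90 − 0) = +0.001111
Flow direction (−∇h) has components (+0.0006000 E, -0.001111 N).
Azimuth = atan2(E, N) = atan2(+0.0006000, -0.001111) = 151.6° ≈ 152°.

152°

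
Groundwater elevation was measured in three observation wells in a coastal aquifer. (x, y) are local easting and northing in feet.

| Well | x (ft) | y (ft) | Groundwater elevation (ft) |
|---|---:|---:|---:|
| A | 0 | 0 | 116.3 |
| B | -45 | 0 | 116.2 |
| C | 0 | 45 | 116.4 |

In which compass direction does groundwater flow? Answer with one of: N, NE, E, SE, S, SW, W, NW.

∂h/∂x = (116.2 − 116.3) / (-45 − 0) = +0.002222
∂h/∂y = (116.4 − 116.3) / (45 − 0) = +0.002222
Flow = −∇h = (-0.002222 east, -0.002222 north), which points southwest.

SW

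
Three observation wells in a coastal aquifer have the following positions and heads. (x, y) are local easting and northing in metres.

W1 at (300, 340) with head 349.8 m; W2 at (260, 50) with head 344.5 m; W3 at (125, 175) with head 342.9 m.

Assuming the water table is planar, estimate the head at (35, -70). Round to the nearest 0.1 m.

Taking W1 as reference: W2−W1 = (-40, -290, -5.3); W3−W1 = (-175, -165, -6.9).
Determinant of the coordinate differences = (-40)·(-165) − (-175)·(-290) = -44150.
∂h/∂x = [(-5.3)·(-165) − (-6.9)·(-290)] / -44150 = +0.02552
∂h/∂y = [(-40)·(-6.9) − (-175)·(-5.3)] / -44150 = +0.01476
h(35, -70) = 349.8 + (+0.02552)·(-265) + (+0.01476)·(-410) = 349.8 -6.762 -6.050 = 336.988 m.

337.0 m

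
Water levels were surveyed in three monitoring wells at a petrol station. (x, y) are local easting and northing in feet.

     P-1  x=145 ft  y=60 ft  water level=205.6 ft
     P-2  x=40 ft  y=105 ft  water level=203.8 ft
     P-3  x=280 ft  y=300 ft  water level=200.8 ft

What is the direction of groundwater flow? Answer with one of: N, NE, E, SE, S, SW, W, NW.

N

Taking P-1 as reference: P-2−P-1 = (-105, 45, -1.8); P-3−P-1 = (135, 240, -4.8).
Determinant of the coordinate differences = (-105)·240 − 135·45 = -31275.
∂h/∂x = [(-1.8)·240 − (-4.8)·45] / -31275 = +0.006906
∂h/∂y = [(-105)·(-4.8) − 135·(-1.8)] / -31275 = -0.02388
Flow = −∇h = (-0.006906 east, +0.02388 north), which points north.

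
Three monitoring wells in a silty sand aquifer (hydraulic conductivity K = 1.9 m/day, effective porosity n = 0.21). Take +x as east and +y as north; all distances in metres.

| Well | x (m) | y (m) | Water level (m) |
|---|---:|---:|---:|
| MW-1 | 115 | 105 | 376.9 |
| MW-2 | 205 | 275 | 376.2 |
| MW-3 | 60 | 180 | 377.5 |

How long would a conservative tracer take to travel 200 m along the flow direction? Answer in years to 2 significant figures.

With h = a·x + b·y + c and MW-1 as origin, the differences give:
  90·a + 170·b = -0.7
  (-55)·a + 75·b = +0.6
Eliminate b (×75 and ×170, subtract): 16100·a = -154.50 → a = ∂h/∂x = -0.009596
Back-substitute: b = ∂h/∂y = +0.0009627.
|∇h| = √(-0.009596² + 0.0009627²) = 0.009644
Seepage velocity v = K·i/n = 1.9 × 0.009644 / 0.21 = 0.08726 m/day.
t = 200 / 0.08726 = 2292 days = 6.28 years.

6.3 years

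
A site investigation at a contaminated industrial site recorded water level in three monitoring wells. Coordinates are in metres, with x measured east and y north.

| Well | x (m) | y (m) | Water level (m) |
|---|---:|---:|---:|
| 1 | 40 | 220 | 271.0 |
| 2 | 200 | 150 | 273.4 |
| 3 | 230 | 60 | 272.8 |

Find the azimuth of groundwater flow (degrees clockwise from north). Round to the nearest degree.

237°

Three-point gradient (reference 1): Δ to 2 = (160, -70, +2.4), Δ to 3 = (190, -160, +1.8).
∂h/∂x = +0.02098, ∂h/∂y = +0.01366 (det = -12300).
Flow direction (−∇h) has components (-0.02098 E, -0.01366 N).
Azimuth = atan2(E, N) = atan2(-0.02098, -0.01366) = 236.9° ≈ 237°.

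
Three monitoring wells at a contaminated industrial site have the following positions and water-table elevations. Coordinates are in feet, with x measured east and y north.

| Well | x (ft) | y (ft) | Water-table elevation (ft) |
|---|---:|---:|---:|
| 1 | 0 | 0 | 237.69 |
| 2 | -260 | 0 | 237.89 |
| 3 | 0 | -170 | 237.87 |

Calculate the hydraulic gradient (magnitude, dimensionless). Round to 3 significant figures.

0.00131

∂h/∂x = (237.89 − 237.69) / (-260 − 0) = -0.0007692
∂h/∂y = (237.87 − 237.69) / (-170 − 0) = -0.001059
|∇h| = √(-0.0007692² + -0.001059²) = 0.001309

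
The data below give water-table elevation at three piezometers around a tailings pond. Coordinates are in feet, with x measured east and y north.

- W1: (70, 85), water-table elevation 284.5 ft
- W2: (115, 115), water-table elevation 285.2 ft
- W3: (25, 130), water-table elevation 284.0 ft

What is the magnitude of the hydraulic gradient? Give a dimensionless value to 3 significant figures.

Taking W1 as reference: W2−W1 = (45, 30, +0.7); W3−W1 = (-45, 45, -0.5).
Solve a·Δx + b·Δy = Δh: det = 45·45 − (-45)·30 = 3375.
∂h/∂x = [(+0.7)·45 − (-0.5)·30] / 3375 = +0.01378
∂h/∂y = [45·(-0.5) − (-45)·(+0.7)] / 3375 = +0.002667
|∇h| = √(0.01378² + 0.002667²) = 0.01404

0.0140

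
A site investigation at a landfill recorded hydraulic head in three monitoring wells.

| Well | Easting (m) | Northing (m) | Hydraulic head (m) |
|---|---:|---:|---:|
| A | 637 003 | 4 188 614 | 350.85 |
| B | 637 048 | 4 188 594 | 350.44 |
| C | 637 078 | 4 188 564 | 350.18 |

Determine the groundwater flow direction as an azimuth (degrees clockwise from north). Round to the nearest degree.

085°

With h = a·x + b·y + c and A as origin, the differences give:
  45·a + (-20)·b = -0.41
  75·a + (-50)·b = -0.67
Eliminate b (×(-50) and ×(-20), subtract): -750·a = 7.100 → a = ∂h/∂x = -0.009467
Back-substitute: b = ∂h/∂y = -0.0008000.
Flow direction (−∇h) has components (+0.009467 E, +0.0008000 N).
Azimuth = atan2(E, N) = atan2(+0.009467, +0.0008000) = 85.2° ≈ 085°.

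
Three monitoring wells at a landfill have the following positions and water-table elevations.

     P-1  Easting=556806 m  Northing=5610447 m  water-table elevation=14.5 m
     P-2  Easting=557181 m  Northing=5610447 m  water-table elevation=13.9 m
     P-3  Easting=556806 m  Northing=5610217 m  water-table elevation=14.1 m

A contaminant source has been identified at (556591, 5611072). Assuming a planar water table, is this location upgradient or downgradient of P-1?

upgradient

∂h/∂x = (13.9 − 14.5) / (557181 − 556806) = -0.001600
∂h/∂y = (14.1 − 14.5) / (5610217 − 5610447) = +0.001739
Head at (556591, 5611072) = 14.5 + (-0.001600)·(-215) + (+0.001739)·(625) = 15.93 m.
That is higher than the 14.5 m at P-1, so the point is upgradient.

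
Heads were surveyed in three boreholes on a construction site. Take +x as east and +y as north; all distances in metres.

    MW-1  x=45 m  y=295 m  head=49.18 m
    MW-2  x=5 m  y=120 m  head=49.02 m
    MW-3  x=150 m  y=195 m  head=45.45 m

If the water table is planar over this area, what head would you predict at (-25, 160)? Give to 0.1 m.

Taking MW-1 as reference: MW-2−MW-1 = (-40, -175, -0.16); MW-3−MW-1 = (105, -100, -3.73).
Determinant of the coordinate differences = (-40)·(-100) − 105·(-175) = 22375.
∂h/∂x = [(-0.16)·(-100) − (-3.73)·(-175)] / 22375 = -0.02846
∂h/∂y = [(-40)·(-3.73) − 105·(-0.16)] / 22375 = +0.007419
h(-25, 160) = 49.18 + (-0.02846)·(-70) + (+0.007419)·(-135) = 49.18 +1.992 -1.002 = 50.171 m.

50.2 m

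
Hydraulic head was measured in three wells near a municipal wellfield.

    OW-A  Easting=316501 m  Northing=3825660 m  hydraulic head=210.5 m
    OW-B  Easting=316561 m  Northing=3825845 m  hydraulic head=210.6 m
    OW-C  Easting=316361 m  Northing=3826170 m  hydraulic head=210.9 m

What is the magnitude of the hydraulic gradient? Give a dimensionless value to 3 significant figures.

0.000786

Taking OW-A as reference: OW-B−OW-A = (60, 185, +0.1); OW-C−OW-A = (-140, 510, +0.4).
Determinant of the coordinate differences = 60·510 − (-140)·185 = 56500.
∂h/∂x = [(+0.1)·510 − (+0.4)·185] / 56500 = -0.0004071
∂h/∂y = [60·(+0.4) − (-140)·(+0.1)] / 56500 = +0.0006726
|∇h| = √(-0.0004071² + 0.0006726²) = 0.0007862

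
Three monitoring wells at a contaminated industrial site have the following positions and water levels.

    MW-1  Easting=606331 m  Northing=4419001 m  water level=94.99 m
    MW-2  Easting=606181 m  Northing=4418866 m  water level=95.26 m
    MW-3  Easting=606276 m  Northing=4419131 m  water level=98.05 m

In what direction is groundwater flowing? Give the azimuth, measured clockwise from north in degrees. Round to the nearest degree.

Differences from MW-1: to MW-2 (Δx, Δy, Δh) = (-150, -135, +0.27); to MW-3 = (-55, 130, +3.06).
Determinant of the coordinate differences = (-150)·130 − (-55)·(-135) = -26925.
∂h/∂x = [(+0.27)·130 − (+3.06)·(-135)] / -26925 = -0.01665
∂h/∂y = [(-150)·(+3.06) − (-55)·(+0.27)] / -26925 = +0.01650
Flow direction (−∇h) has components (+0.01665 E, -0.01650 N).
Azimuth = atan2(E, N) = atan2(+0.01665, -0.01650) = 134.7° ≈ 135°.

135°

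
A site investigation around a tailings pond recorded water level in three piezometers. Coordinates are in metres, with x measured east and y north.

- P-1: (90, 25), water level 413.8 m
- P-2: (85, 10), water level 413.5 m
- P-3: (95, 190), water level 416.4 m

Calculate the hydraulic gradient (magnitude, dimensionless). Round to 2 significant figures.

0.021

Differences from P-1: to P-2 (Δx, Δy, Δh) = (-5, -15, -0.3); to P-3 = (5, 165, +2.6).
Determinant of the coordinate differences = (-5)·165 − 5·(-15) = -750.
∂h/∂x = [(-0.3)·165 − (+2.6)·(-15)] / -750 = +0.01400
∂h/∂y = [(-5)·(+2.6) − 5·(-0.3)] / -750 = +0.01533
|∇h| = √(0.01400² + 0.01533²) = 0.02076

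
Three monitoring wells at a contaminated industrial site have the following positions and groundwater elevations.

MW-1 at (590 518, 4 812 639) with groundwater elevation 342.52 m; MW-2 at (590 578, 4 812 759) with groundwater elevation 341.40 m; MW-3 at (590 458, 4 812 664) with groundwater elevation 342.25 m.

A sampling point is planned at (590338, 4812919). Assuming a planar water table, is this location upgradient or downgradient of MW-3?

Taking MW-1 as reference: MW-2−MW-1 = (60, 120, -1.12); MW-3−MW-1 = (-60, 25, -0.27).
Determinant of the coordinate differences = 60·25 − (-60)·120 = 8700.
∂h/∂x = [(-1.12)·25 − (-0.27)·120] / 8700 = +0.0005057
∂h/∂y = [60·(-0.27) − (-60)·(-1.12)] / 8700 = -0.009586
Head at (590338, 4812919) = 342.52 + (+0.0005057)·(-180) + (-0.009586)·(280) = 339.74 m.
That is lower than the 342.25 m at MW-3, so the point is downgradient.

downgradient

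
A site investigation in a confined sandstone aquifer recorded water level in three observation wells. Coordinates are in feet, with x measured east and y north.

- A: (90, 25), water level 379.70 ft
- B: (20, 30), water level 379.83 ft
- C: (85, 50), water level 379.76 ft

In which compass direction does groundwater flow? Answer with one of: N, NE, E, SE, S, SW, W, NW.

With h = a·x + b·y + c and A as origin, the differences give:
  (-70)·a + 5·b = +0.13
  (-5)·a + 25·b = +0.06
Eliminate b (×25 and ×5, subtract): -1725·a = 2.950 → a = ∂h/∂x = -0.001710
Back-substitute: b = ∂h/∂y = +0.002058.
Flow = −∇h = (+0.001710 east, -0.002058 north), which points southeast.

SE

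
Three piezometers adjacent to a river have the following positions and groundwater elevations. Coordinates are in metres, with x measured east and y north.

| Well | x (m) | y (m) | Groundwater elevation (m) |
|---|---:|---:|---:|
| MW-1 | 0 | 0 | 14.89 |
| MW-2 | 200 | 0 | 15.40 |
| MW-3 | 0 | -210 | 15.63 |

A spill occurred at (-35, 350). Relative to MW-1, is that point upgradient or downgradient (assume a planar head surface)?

downgradient

∂h/∂x = (15.40 − 14.89) / (200 − 0) = +0.002550
∂h/∂y = (15.63 − 14.89) / (-210 − 0) = -0.003524
Head at (-35, 350) = 14.89 + (+0.002550)·(-35) + (-0.003524)·(350) = 13.57 m.
That is lower than the 14.89 m at MW-1, so the point is downgradient.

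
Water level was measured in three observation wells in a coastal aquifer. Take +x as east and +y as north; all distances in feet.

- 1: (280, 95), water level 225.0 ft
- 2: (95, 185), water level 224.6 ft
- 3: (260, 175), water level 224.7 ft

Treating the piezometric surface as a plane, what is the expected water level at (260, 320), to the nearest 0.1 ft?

224.2 ft

With h = a·x + b·y + c and 1 as origin, the differences give:
  (-185)·a + 90·b = -0.4
  (-20)·a + 80·b = -0.3
Eliminate b (×80 and ×90, subtract): -13000·a = -5.00 → a = ∂h/∂x = +0.0003846
Back-substitute: b = ∂h/∂y = -0.003654.
h(260, 320) = 225.0 + (+0.0003846)·(-20) + (-0.003654)·(225) = 225.0 -0.008 -0.822 = 224.170 ft.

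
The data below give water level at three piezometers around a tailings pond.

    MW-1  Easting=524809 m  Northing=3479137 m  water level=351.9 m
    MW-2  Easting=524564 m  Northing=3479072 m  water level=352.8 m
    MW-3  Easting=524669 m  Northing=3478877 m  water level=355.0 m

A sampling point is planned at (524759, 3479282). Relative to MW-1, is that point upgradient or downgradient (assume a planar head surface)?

downgradient

Three-point gradient (reference MW-1): Δ to MW-2 = (-245, -65, +0.9), Δ to MW-3 = (-140, -260, +3.1).
∂h/∂x = -0.0005952, ∂h/∂y = -0.01160 (det = 54600).
Head at (524759, 3479282) = 351.9 + (-0.0005952)·(-50) + (-0.01160)·(145) = 350.25 m.
That is lower than the 351.9 m at MW-1, so the point is downgradient.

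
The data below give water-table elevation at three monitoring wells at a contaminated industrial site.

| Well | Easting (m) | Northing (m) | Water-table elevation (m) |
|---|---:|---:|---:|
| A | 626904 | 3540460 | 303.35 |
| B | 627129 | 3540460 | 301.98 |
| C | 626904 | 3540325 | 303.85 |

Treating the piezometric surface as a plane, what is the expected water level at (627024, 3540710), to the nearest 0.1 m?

∂h/∂x = (301.98 − 303.35) / (627129 − 626904) = -0.006089
∂h/∂y = (303.85 − 303.35) / (3540325 − 3540460) = -0.003704
h(627024, 3540710) = 303.35 + (-0.006089)·(120) + (-0.003704)·(250) = 303.35 -0.731 -0.926 = 301.693 m.

301.7 m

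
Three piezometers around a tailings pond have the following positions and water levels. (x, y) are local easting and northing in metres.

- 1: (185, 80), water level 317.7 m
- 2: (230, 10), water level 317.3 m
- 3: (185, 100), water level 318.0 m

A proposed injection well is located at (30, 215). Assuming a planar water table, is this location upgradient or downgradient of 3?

With h = a·x + b·y + c and 1 as origin, the differences give:
  45·a + (-70)·b = -0.4
  0·a + 20·b = +0.3
Eliminate b (×20 and ×(-70), subtract): 900·a = 13.00 → a = ∂h/∂x = +0.01444
Back-substitute: b = ∂h/∂y = +0.01500.
Head at (30, 215) = 317.7 + (+0.01444)·(-155) + (+0.01500)·(135) = 317.49 m.
That is lower than the 318.0 m at 3, so the point is downgradient.

downgradient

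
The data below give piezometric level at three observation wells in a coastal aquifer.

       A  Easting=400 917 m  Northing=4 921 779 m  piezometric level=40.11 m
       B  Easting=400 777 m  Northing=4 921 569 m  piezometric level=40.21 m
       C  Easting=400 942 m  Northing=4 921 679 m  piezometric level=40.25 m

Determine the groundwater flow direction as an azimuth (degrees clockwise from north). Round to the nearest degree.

Three-point gradient (reference A): Δ to B = (-140, -210, +0.10), Δ to C = (25, -100, +0.14).
∂h/∂x = +0.001008, ∂h/∂y = -0.001148 (det = 19250).
Flow direction (−∇h) has components (-0.001008 E, +0.001148 N).
Azimuth = atan2(E, N) = atan2(-0.001008, +0.001148) = 318.7° ≈ 319°.

319°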